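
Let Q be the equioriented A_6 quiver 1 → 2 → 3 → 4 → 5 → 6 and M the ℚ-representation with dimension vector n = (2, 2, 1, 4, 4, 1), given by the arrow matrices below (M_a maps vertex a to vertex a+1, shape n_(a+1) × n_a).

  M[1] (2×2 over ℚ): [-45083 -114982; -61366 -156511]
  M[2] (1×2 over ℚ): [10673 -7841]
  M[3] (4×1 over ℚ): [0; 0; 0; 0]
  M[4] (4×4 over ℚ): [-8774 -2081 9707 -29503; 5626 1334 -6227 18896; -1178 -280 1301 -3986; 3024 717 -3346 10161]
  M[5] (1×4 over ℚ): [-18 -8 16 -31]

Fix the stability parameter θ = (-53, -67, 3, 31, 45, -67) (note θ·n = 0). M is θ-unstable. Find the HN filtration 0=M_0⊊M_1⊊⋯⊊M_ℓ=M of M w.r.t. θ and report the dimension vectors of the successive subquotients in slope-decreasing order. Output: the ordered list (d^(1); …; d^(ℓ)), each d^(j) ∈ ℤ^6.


Barcode: M ≅ I[1,2], I[1,3], I[4,5]^3, I[4,6]. HN layers by μ_θ (4 steps, strictly decreasing):
  μ^(1)=45; μ^(2)=31; μ^(3)=3; μ^(4)=-60

((0, 0, 0, 0, 3, 0); (0, 0, 0, 3, 0, 0); (0, 0, 1, 1, 1, 1); (2, 2, 0, 0, 0, 0))


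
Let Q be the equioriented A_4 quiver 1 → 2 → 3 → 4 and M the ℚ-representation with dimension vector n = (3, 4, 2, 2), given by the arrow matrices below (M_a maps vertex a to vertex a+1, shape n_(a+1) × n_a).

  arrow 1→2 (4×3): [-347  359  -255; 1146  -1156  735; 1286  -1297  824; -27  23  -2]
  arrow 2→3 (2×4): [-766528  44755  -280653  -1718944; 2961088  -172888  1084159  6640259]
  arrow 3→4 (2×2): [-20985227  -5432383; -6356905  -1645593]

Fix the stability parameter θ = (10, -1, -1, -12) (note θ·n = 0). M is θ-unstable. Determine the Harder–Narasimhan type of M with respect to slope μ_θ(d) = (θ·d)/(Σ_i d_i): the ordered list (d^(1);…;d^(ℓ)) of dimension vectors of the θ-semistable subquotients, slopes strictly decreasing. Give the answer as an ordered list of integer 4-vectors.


Interval decomposition of M: I[1,2], I[1,4]^2, I[2,2].
HN type (ℓ=2): μ^(1)=9/2; μ^(2)=-1

((1, 1, 0, 0); (2, 3, 2, 2))


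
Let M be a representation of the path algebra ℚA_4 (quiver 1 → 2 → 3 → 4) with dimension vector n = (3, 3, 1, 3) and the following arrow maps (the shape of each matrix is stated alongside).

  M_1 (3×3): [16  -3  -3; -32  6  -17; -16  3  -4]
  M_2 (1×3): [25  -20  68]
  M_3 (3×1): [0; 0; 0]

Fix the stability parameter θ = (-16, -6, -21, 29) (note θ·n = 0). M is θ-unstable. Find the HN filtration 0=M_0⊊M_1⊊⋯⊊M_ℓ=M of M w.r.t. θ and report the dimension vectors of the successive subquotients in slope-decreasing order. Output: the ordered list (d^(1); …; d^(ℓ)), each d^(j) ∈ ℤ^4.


Barcode: M ≅ I[1,1], I[1,2], I[1,3], I[2,2], I[4,4]^3. HN layers by μ_θ (4 steps, strictly decreasing):
  μ^(1)=29; μ^(2)=-6; μ^(3)=-27/2; μ^(4)=-16

((0, 0, 0, 3); (0, 2, 0, 0); (0, 1, 1, 0); (3, 0, 0, 0))


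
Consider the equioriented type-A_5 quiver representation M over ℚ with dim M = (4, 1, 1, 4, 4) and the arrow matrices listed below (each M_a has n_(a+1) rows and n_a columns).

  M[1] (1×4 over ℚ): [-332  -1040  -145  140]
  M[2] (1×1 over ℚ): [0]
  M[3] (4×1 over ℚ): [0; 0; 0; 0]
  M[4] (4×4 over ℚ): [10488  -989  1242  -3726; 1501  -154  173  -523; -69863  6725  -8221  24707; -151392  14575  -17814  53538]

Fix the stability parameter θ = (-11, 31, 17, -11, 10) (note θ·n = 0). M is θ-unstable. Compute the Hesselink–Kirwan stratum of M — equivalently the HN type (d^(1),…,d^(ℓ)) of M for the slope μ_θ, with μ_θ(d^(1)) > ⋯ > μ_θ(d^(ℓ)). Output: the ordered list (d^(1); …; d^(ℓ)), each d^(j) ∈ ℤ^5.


Via rank(M_{q-1}∘⋯∘M_p): M ≅ I[1,1]^3, I[1,2], I[3,3], I[4,4]^2, I[4,5]^2, I[5,5]^2.
μ_θ-semistable layers: μ^(1)=31; μ^(2)=17; μ^(3)=10; μ^(4)=-11

((0, 1, 0, 0, 0); (0, 0, 1, 0, 0); (0, 0, 0, 0, 4); (4, 0, 0, 4, 0))


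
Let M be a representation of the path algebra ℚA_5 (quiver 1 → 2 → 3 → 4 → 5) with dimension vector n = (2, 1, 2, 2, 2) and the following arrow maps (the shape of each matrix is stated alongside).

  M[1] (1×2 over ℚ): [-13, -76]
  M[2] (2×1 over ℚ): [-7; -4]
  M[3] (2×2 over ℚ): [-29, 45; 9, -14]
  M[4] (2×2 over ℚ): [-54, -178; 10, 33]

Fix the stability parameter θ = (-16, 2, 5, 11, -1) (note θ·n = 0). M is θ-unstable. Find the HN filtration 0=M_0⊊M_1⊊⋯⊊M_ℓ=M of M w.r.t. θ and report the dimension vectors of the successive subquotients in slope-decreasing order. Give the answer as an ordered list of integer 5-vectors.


Interval decomposition of M: I[1,1], I[1,5], I[3,5].
HN type (ℓ=3): μ^(1)=5; μ^(2)=2; μ^(3)=-16

((0, 0, 2, 2, 2); (0, 1, 0, 0, 0); (2, 0, 0, 0, 0))


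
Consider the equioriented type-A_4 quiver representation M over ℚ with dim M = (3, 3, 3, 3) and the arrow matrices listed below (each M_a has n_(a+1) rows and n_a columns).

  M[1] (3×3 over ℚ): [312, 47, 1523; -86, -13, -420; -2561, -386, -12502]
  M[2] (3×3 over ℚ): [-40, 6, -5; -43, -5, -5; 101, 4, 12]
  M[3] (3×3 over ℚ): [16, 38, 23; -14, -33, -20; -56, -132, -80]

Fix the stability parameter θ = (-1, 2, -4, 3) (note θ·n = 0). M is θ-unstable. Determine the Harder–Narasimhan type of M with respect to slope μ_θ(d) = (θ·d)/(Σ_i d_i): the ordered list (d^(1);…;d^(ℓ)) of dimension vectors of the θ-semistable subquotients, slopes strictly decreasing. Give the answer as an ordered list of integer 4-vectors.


Barcode: M ≅ I[1,3], I[1,4]^2, I[4,4]. HN layers by μ_θ (2 steps, strictly decreasing):
  μ^(1)=3; μ^(2)=-1

((0, 0, 0, 3); (3, 3, 3, 0))


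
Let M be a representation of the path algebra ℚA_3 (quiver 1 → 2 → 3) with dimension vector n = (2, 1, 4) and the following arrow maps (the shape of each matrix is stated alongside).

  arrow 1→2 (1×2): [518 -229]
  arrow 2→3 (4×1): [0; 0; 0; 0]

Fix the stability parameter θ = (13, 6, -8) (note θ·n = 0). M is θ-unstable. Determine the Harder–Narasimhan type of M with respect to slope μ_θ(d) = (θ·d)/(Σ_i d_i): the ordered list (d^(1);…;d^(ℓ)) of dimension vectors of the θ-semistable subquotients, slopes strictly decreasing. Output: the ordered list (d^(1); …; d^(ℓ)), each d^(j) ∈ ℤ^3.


Interval decomposition of M: I[1,1], I[1,2], I[3,3]^4.
HN type (ℓ=3): μ^(1)=13; μ^(2)=19/2; μ^(3)=-8

((1, 0, 0); (1, 1, 0); (0, 0, 4))


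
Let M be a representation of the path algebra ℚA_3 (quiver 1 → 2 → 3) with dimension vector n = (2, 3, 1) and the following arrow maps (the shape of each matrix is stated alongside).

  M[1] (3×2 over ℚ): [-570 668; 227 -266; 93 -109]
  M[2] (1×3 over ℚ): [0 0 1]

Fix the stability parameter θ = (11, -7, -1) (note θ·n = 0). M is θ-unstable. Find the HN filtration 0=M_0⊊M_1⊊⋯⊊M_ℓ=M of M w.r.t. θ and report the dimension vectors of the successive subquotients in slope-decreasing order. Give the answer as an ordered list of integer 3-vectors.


Barcode: M ≅ I[1,2], I[1,3], I[2,2]. HN layers by μ_θ (3 steps, strictly decreasing):
  μ^(1)=2; μ^(2)=1; μ^(3)=-7

((1, 1, 0); (1, 1, 1); (0, 1, 0))


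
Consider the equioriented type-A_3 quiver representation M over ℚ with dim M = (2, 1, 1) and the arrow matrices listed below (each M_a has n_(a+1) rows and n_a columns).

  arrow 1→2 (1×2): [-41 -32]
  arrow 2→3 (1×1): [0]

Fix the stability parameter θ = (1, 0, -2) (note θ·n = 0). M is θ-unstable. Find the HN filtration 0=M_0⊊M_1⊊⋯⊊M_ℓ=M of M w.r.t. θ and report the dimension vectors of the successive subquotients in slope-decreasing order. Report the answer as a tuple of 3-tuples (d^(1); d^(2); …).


Barcode: M ≅ I[1,1], I[1,2], I[3,3]. HN layers by μ_θ (3 steps, strictly decreasing):
  μ^(1)=1; μ^(2)=1/2; μ^(3)=-2

((1, 0, 0); (1, 1, 0); (0, 0, 1))


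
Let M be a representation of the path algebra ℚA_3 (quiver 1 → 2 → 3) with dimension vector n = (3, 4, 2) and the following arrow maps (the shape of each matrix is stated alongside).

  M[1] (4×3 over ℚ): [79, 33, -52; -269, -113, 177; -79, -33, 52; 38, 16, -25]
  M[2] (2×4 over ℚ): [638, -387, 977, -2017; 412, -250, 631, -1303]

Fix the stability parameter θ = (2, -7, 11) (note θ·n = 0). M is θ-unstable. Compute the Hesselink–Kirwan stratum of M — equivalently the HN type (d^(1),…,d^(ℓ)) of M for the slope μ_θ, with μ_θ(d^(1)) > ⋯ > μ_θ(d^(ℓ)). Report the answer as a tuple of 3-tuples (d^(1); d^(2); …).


Barcode: M ≅ I[1,1], I[1,3]^2, I[2,2]^2. HN layers by μ_θ (4 steps, strictly decreasing):
  μ^(1)=11; μ^(2)=2; μ^(3)=-5/2; μ^(4)=-7

((0, 0, 2); (1, 0, 0); (2, 2, 0); (0, 2, 0))


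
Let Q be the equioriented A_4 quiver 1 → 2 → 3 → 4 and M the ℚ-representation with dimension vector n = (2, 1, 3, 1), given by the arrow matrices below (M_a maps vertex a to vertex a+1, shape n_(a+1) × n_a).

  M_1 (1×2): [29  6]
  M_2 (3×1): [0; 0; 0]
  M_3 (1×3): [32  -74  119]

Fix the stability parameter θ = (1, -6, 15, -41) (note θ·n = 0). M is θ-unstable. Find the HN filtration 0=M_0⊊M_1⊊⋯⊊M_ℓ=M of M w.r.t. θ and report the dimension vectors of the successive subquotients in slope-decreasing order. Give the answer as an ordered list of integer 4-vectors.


Barcode: M ≅ I[1,1], I[1,2], I[3,3]^2, I[3,4]. HN layers by μ_θ (4 steps, strictly decreasing):
  μ^(1)=15; μ^(2)=1; μ^(3)=-5/2; μ^(4)=-13

((0, 0, 2, 0); (1, 0, 0, 0); (1, 1, 0, 0); (0, 0, 1, 1))


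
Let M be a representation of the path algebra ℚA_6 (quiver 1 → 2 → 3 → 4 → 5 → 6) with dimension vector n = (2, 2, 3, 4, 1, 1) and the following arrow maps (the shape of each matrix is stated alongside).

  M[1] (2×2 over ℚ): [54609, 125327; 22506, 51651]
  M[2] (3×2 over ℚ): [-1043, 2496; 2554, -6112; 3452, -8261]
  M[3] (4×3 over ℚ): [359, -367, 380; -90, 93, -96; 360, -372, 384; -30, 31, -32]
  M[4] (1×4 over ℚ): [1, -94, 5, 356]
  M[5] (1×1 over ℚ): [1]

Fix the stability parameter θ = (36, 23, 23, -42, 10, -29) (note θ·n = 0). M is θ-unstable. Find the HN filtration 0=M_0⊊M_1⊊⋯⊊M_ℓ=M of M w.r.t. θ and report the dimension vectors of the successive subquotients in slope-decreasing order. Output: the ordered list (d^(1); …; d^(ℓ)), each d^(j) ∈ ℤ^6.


Barcode: M ≅ I[1,3], I[1,6], I[3,4], I[4,4]^2. HN layers by μ_θ (4 steps, strictly decreasing):
  μ^(1)=82/3; μ^(2)=7/2; μ^(3)=-19/2; μ^(4)=-42

((1, 1, 1, 0, 0, 0); (1, 1, 1, 1, 1, 1); (0, 0, 1, 1, 0, 0); (0, 0, 0, 2, 0, 0))


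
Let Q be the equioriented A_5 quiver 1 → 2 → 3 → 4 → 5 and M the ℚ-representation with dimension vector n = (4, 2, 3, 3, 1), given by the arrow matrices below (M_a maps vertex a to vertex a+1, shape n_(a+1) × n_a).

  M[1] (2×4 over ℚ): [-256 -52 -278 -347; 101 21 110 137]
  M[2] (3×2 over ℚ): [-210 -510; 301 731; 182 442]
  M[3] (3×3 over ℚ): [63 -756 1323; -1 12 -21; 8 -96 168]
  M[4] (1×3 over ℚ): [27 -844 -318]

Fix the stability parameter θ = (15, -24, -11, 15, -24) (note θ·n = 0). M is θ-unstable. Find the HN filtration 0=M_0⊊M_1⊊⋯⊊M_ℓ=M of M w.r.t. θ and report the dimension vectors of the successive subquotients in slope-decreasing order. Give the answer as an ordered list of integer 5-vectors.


Interval decomposition of M: I[1,1]^2, I[1,2], I[1,3], I[3,3], I[3,5], I[4,4]^2.
HN type (ℓ=4): μ^(1)=15; μ^(2)=-9/2; μ^(3)=-20/3; μ^(4)=-11

((2, 0, 0, 2, 0); (1, 1, 0, 1, 1); (1, 1, 1, 0, 0); (0, 0, 2, 0, 0))


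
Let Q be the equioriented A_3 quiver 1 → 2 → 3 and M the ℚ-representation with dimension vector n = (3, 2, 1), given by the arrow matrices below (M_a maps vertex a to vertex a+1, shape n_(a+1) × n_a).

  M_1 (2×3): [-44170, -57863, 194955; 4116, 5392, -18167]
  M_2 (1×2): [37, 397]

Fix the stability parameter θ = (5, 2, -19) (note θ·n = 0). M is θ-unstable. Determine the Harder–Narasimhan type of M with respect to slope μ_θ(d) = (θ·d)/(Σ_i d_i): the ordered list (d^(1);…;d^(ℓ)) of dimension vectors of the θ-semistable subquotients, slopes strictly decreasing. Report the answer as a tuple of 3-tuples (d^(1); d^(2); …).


Interval decomposition of M: I[1,1], I[1,2], I[1,3].
HN type (ℓ=3): μ^(1)=5; μ^(2)=7/2; μ^(3)=-4

((1, 0, 0); (1, 1, 0); (1, 1, 1))


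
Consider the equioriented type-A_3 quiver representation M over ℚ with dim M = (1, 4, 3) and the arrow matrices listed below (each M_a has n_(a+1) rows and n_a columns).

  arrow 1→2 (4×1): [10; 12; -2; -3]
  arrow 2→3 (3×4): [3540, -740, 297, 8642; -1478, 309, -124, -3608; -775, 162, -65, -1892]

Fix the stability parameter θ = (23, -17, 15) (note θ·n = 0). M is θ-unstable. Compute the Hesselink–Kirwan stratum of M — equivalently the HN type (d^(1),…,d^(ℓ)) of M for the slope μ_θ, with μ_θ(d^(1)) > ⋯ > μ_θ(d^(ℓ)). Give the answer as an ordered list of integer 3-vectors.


Interval decomposition of M: I[1,2], I[2,3]^3.
HN type (ℓ=3): μ^(1)=15; μ^(2)=3; μ^(3)=-17

((0, 0, 3); (1, 1, 0); (0, 3, 0))


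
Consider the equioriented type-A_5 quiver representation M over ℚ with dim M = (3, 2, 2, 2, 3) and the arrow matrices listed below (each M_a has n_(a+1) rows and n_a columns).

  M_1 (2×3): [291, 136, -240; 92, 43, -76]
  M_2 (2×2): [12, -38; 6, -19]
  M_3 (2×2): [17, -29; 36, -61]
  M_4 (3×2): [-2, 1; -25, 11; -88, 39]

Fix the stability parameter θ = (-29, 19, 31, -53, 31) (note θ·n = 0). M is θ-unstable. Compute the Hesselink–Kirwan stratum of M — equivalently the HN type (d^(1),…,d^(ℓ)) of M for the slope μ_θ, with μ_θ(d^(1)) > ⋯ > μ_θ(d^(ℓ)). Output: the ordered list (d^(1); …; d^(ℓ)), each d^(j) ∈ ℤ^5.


Barcode: M ≅ I[1,1], I[1,2], I[1,5], I[3,5], I[5,5]. HN layers by μ_θ (5 steps, strictly decreasing):
  μ^(1)=31; μ^(2)=19; μ^(3)=-1; μ^(4)=-11; μ^(5)=-29

((0, 0, 0, 0, 3); (0, 1, 0, 0, 0); (0, 1, 1, 1, 0); (0, 0, 1, 1, 0); (3, 0, 0, 0, 0))


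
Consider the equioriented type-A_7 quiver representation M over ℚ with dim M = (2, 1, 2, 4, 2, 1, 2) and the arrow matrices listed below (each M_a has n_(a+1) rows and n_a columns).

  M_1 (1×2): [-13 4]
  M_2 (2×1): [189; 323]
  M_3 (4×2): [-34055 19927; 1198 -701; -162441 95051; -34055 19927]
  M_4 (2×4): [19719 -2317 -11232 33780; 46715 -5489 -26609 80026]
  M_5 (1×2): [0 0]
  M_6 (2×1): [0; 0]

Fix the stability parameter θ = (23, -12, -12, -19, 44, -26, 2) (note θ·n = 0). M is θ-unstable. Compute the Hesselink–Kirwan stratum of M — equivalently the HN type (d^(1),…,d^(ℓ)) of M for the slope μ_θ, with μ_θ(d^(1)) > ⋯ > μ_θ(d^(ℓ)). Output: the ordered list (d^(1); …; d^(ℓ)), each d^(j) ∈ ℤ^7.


Interval decomposition of M: I[1,1], I[1,5], I[3,5], I[4,4]^2, I[6,6], I[7,7]^2.
HN type (ℓ=7): μ^(1)=44; μ^(2)=23; μ^(3)=2; μ^(4)=-5; μ^(5)=-31/2; μ^(6)=-19; μ^(7)=-26

((0, 0, 0, 0, 2, 0, 0); (1, 0, 0, 0, 0, 0, 0); (0, 0, 0, 0, 0, 0, 2); (1, 1, 1, 1, 0, 0, 0); (0, 0, 1, 1, 0, 0, 0); (0, 0, 0, 2, 0, 0, 0); (0, 0, 0, 0, 0, 1, 0))


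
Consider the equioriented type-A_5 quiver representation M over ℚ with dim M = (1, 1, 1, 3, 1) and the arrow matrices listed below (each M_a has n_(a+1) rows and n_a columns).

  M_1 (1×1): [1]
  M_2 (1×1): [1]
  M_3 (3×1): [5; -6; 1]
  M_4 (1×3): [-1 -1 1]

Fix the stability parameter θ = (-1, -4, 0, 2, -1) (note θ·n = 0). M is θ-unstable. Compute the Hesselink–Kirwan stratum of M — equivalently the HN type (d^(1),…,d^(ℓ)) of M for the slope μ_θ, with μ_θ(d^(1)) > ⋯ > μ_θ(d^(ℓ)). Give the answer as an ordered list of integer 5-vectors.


Via rank(M_{q-1}∘⋯∘M_p): M ≅ I[1,5], I[4,4]^2.
μ_θ-semistable layers: μ^(1)=2; μ^(2)=1/2; μ^(3)=0; μ^(4)=-5/2

((0, 0, 0, 2, 0); (0, 0, 0, 1, 1); (0, 0, 1, 0, 0); (1, 1, 0, 0, 0))


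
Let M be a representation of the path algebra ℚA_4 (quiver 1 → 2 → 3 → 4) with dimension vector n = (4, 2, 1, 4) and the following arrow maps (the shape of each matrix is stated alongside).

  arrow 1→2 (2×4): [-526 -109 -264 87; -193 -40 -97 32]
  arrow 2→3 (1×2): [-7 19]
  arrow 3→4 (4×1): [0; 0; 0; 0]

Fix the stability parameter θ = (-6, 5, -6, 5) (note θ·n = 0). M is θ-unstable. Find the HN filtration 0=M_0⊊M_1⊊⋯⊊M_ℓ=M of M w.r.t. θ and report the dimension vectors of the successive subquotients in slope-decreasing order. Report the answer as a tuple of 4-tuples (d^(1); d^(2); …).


Interval decomposition of M: I[1,1]^2, I[1,2], I[1,3], I[4,4]^4.
HN type (ℓ=3): μ^(1)=5; μ^(2)=-1/2; μ^(3)=-6

((0, 1, 0, 4); (0, 1, 1, 0); (4, 0, 0, 0))


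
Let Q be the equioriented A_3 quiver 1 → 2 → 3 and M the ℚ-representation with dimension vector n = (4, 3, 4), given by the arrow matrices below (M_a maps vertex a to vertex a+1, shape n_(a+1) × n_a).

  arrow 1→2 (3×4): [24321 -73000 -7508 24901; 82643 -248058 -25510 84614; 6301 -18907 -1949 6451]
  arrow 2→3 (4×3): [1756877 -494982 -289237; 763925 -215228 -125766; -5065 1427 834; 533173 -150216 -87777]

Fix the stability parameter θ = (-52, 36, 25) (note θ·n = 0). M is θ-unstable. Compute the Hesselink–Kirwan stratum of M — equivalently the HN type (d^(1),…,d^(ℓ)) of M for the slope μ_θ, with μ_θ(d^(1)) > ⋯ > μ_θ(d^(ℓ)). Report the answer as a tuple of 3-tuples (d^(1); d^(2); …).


Barcode: M ≅ I[1,1], I[1,3]^3, I[3,3]. HN layers by μ_θ (3 steps, strictly decreasing):
  μ^(1)=61/2; μ^(2)=25; μ^(3)=-52

((0, 3, 3); (0, 0, 1); (4, 0, 0))


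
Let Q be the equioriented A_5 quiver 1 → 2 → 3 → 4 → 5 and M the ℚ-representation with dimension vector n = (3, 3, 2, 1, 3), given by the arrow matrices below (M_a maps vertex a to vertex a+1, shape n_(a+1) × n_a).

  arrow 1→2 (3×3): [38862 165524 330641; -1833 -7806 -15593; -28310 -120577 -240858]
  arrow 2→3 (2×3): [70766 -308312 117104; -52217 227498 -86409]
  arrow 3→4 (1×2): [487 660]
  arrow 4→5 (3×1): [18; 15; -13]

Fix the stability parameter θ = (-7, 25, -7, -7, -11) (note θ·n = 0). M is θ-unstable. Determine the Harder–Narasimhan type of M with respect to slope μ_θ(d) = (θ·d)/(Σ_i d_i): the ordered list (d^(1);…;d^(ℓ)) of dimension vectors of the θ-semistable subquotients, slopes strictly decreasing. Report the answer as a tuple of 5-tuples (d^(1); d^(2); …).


Via rank(M_{q-1}∘⋯∘M_p): M ≅ I[1,2], I[1,3], I[1,5], I[5,5]^2.
μ_θ-semistable layers: μ^(1)=25; μ^(2)=9; μ^(3)=0; μ^(4)=-7; μ^(5)=-11

((0, 1, 0, 0, 0); (0, 1, 1, 0, 0); (0, 1, 1, 1, 1); (3, 0, 0, 0, 0); (0, 0, 0, 0, 2))


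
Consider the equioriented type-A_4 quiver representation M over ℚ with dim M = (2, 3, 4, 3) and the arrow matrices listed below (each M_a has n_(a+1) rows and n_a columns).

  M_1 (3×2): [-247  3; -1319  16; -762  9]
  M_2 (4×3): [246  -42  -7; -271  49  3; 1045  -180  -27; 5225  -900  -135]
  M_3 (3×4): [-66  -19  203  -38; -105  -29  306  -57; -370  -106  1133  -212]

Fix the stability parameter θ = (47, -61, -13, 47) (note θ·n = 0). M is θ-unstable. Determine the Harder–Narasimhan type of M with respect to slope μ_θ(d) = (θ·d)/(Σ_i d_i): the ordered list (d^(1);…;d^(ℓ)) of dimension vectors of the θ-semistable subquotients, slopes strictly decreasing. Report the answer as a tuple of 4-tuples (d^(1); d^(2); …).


Interval decomposition of M: I[1,4]^2, I[2,4], I[3,3].
HN type (ℓ=4): μ^(1)=47; μ^(2)=-9; μ^(3)=-13; μ^(4)=-61

((0, 0, 0, 3); (2, 2, 2, 0); (0, 0, 2, 0); (0, 1, 0, 0))


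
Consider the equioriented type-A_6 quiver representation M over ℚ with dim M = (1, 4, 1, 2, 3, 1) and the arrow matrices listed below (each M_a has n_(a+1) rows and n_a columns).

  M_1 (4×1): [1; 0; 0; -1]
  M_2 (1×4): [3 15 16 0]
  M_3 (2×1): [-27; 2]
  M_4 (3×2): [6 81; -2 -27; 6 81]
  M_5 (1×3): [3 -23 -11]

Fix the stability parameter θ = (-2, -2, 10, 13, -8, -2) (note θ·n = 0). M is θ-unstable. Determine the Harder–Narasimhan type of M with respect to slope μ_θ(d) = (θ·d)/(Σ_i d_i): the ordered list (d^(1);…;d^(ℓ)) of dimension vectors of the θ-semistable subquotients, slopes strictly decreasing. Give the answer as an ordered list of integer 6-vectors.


Interval decomposition of M: I[1,4], I[2,2]^3, I[4,6], I[5,5]^2.
HN type (ℓ=5): μ^(1)=13; μ^(2)=10; μ^(3)=1; μ^(4)=-2; μ^(5)=-8

((0, 0, 0, 1, 0, 0); (0, 0, 1, 0, 0, 0); (0, 0, 0, 1, 1, 1); (1, 4, 0, 0, 0, 0); (0, 0, 0, 0, 2, 0))


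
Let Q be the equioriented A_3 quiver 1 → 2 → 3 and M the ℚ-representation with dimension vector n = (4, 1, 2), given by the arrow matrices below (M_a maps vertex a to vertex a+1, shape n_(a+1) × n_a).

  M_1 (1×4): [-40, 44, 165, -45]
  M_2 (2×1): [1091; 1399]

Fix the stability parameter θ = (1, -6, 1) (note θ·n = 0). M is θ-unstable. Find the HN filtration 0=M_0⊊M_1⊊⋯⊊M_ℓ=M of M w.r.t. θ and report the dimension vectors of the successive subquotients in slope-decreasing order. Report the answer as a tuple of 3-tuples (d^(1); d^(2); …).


Interval decomposition of M: I[1,1]^3, I[1,3], I[3,3].
HN type (ℓ=2): μ^(1)=1; μ^(2)=-5/2

((3, 0, 2); (1, 1, 0))


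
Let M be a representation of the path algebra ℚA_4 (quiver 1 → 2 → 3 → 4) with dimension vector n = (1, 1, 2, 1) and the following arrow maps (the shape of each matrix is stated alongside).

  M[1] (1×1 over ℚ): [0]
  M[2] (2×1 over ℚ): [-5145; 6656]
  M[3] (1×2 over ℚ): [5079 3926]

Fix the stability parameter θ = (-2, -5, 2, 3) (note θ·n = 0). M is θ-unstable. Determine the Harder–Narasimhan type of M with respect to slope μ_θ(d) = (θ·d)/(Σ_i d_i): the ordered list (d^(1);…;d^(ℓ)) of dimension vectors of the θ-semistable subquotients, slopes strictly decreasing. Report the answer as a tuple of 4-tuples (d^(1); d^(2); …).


Barcode: M ≅ I[1,1], I[2,4], I[3,3]. HN layers by μ_θ (4 steps, strictly decreasing):
  μ^(1)=3; μ^(2)=2; μ^(3)=-2; μ^(4)=-5

((0, 0, 0, 1); (0, 0, 2, 0); (1, 0, 0, 0); (0, 1, 0, 0))


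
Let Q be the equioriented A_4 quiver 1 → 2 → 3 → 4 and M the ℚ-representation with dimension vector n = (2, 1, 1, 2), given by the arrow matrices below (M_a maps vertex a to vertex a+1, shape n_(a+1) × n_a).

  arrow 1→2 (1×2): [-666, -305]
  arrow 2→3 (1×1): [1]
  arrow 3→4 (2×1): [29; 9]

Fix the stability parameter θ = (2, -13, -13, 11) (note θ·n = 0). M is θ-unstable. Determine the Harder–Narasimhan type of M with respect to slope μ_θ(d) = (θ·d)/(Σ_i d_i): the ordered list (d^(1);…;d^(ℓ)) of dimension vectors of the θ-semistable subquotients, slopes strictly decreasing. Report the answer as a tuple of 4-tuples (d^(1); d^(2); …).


Via rank(M_{q-1}∘⋯∘M_p): M ≅ I[1,1], I[1,4], I[4,4].
μ_θ-semistable layers: μ^(1)=11; μ^(2)=2; μ^(3)=-8

((0, 0, 0, 2); (1, 0, 0, 0); (1, 1, 1, 0))


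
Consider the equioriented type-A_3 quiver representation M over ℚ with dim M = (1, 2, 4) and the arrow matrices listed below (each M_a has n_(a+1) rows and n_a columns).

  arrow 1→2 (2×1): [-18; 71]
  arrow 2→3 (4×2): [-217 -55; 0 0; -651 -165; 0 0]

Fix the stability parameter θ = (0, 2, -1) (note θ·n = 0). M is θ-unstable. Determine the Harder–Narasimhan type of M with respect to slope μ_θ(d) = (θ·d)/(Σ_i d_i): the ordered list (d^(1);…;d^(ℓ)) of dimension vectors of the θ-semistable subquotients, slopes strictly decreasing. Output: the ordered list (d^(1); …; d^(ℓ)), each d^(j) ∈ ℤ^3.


Barcode: M ≅ I[1,3], I[2,2], I[3,3]^3. HN layers by μ_θ (4 steps, strictly decreasing):
  μ^(1)=2; μ^(2)=1/2; μ^(3)=0; μ^(4)=-1

((0, 1, 0); (0, 1, 1); (1, 0, 0); (0, 0, 3))


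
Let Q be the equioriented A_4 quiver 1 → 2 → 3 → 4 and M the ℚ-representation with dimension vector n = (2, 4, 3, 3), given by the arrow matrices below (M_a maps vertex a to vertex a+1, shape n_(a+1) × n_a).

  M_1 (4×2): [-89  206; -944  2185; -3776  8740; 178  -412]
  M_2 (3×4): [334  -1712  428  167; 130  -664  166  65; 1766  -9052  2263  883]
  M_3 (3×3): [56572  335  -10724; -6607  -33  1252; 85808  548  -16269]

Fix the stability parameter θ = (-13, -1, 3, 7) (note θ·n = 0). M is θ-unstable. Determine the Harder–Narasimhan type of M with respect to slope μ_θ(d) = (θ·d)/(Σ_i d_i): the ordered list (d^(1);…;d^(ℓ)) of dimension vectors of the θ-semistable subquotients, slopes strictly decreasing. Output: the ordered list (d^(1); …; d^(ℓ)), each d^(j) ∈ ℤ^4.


Interval decomposition of M: I[1,2]^2, I[2,4]^2, I[3,4].
HN type (ℓ=4): μ^(1)=7; μ^(2)=3; μ^(3)=-1; μ^(4)=-13

((0, 0, 0, 3); (0, 0, 3, 0); (0, 4, 0, 0); (2, 0, 0, 0))


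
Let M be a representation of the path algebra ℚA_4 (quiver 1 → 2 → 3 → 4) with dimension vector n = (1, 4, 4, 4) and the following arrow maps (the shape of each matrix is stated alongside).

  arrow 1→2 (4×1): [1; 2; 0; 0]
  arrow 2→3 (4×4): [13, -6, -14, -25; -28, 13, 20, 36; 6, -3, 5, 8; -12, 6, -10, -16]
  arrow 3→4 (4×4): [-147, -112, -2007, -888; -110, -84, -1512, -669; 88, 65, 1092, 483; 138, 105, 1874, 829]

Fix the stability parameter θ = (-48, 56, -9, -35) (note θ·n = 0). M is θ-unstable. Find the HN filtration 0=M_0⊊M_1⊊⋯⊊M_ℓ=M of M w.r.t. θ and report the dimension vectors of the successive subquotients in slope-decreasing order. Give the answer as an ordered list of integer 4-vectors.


Interval decomposition of M: I[1,4], I[2,2], I[2,3], I[2,4], I[3,4], I[4,4].
HN type (ℓ=6): μ^(1)=56; μ^(2)=47/2; μ^(3)=4; μ^(4)=-22; μ^(5)=-35; μ^(6)=-48

((0, 1, 0, 0); (0, 1, 1, 0); (0, 2, 2, 2); (0, 0, 1, 1); (0, 0, 0, 1); (1, 0, 0, 0))


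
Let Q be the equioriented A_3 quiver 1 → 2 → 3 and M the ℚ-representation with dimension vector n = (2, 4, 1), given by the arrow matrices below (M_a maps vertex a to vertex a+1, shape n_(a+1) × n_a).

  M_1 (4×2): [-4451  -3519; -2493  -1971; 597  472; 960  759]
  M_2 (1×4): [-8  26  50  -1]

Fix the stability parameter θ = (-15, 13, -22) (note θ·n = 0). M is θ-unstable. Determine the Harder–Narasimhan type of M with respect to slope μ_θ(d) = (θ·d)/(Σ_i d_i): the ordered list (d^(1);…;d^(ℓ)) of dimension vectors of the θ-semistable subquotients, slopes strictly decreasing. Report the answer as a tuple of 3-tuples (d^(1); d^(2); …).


Interval decomposition of M: I[1,2], I[1,3], I[2,2]^2.
HN type (ℓ=3): μ^(1)=13; μ^(2)=-9/2; μ^(3)=-15

((0, 3, 0); (0, 1, 1); (2, 0, 0))


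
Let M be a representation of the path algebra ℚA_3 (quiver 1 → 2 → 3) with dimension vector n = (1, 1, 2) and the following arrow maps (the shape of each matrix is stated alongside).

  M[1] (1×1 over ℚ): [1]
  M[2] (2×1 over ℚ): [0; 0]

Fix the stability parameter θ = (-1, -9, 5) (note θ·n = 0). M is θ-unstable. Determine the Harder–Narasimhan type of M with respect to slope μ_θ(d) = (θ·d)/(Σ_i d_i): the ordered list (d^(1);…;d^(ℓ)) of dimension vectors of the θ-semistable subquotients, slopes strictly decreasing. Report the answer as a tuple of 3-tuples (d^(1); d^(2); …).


Barcode: M ≅ I[1,2], I[3,3]^2. HN layers by μ_θ (2 steps, strictly decreasing):
  μ^(1)=5; μ^(2)=-5

((0, 0, 2); (1, 1, 0))


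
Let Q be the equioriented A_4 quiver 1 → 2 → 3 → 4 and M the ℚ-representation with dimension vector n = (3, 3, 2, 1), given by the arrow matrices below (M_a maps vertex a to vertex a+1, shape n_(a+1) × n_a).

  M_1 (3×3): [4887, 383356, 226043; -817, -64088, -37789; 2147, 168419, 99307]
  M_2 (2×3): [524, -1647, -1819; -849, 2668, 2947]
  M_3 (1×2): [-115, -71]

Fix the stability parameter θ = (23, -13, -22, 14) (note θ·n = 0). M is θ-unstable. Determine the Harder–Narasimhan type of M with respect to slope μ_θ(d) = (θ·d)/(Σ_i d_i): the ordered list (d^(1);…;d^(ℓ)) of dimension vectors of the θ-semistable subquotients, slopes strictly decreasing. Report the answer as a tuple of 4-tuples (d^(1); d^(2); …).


Interval decomposition of M: I[1,1], I[1,2], I[1,3], I[2,4].
HN type (ℓ=5): μ^(1)=23; μ^(2)=14; μ^(3)=5; μ^(4)=-4; μ^(5)=-35/2

((1, 0, 0, 0); (0, 0, 0, 1); (1, 1, 0, 0); (1, 1, 1, 0); (0, 1, 1, 0))


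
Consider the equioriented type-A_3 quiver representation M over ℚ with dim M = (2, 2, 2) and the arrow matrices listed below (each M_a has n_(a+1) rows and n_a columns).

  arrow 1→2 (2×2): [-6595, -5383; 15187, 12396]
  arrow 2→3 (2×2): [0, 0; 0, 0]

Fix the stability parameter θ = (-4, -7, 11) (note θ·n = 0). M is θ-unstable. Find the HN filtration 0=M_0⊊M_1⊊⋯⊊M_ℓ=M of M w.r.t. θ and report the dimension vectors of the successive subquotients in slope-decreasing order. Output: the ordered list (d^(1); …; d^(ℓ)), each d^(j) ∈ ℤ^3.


Barcode: M ≅ I[1,2]^2, I[3,3]^2. HN layers by μ_θ (2 steps, strictly decreasing):
  μ^(1)=11; μ^(2)=-11/2

((0, 0, 2); (2, 2, 0))


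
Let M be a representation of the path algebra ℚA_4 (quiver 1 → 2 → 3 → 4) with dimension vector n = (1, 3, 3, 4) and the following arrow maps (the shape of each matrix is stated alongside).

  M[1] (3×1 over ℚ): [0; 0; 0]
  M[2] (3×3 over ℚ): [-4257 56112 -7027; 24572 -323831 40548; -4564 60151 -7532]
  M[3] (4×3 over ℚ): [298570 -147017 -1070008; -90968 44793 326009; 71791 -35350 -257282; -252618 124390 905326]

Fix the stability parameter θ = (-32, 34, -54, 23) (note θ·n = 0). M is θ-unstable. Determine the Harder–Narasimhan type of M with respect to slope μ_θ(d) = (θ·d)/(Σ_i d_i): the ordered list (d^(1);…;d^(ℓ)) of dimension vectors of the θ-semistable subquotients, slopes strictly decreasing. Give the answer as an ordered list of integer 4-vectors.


Interval decomposition of M: I[1,1], I[2,2], I[2,4]^2, I[3,4], I[4,4].
HN type (ℓ=5): μ^(1)=34; μ^(2)=23; μ^(3)=-10; μ^(4)=-32; μ^(5)=-54

((0, 1, 0, 0); (0, 0, 0, 4); (0, 2, 2, 0); (1, 0, 0, 0); (0, 0, 1, 0))


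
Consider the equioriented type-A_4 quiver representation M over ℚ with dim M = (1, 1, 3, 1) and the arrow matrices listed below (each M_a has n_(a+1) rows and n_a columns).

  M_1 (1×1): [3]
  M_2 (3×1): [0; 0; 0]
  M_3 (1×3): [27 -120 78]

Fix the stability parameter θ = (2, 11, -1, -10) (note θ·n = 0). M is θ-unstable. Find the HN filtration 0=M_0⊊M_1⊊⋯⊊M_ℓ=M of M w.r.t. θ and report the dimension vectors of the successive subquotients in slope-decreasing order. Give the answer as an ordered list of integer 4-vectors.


Via rank(M_{q-1}∘⋯∘M_p): M ≅ I[1,2], I[3,3]^2, I[3,4].
μ_θ-semistable layers: μ^(1)=11; μ^(2)=2; μ^(3)=-1; μ^(4)=-11/2

((0, 1, 0, 0); (1, 0, 0, 0); (0, 0, 2, 0); (0, 0, 1, 1))


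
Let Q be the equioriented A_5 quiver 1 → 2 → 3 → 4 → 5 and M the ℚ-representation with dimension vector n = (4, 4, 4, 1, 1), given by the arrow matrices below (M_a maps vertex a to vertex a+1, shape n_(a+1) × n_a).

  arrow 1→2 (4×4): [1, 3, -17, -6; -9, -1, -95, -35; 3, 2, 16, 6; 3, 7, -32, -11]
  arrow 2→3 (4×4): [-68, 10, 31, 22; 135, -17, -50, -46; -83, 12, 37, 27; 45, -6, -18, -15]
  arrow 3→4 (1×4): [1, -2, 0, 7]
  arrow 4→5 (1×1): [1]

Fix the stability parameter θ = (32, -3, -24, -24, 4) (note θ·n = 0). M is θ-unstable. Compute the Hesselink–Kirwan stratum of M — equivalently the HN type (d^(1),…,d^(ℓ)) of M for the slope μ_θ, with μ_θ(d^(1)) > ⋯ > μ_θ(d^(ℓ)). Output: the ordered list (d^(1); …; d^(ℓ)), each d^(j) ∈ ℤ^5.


Barcode: M ≅ I[1,2], I[1,3]^2, I[1,5], I[3,3]. HN layers by μ_θ (5 steps, strictly decreasing):
  μ^(1)=29/2; μ^(2)=4; μ^(3)=5/3; μ^(4)=-19/4; μ^(5)=-24

((1, 1, 0, 0, 0); (0, 0, 0, 0, 1); (2, 2, 2, 0, 0); (1, 1, 1, 1, 0); (0, 0, 1, 0, 0))


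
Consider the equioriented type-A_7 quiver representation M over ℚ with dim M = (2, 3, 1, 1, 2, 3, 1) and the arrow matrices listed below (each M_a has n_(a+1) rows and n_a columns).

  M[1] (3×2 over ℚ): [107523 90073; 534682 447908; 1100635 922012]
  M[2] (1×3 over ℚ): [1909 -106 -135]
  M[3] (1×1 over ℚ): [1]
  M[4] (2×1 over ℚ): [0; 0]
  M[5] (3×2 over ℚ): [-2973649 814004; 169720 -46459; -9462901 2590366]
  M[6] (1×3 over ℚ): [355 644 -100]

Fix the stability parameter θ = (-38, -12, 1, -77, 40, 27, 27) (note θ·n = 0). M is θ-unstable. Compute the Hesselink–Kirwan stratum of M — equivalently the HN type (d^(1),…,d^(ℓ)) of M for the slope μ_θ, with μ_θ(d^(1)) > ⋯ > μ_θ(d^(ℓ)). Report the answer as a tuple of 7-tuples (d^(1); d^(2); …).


Via rank(M_{q-1}∘⋯∘M_p): M ≅ I[1,2], I[1,4], I[2,2], I[5,6], I[5,7], I[6,6].
μ_θ-semistable layers: μ^(1)=67/2; μ^(2)=94/3; μ^(3)=27; μ^(4)=-12; μ^(5)=-88/3; μ^(6)=-38

((0, 0, 0, 0, 1, 1, 0); (0, 0, 0, 0, 1, 1, 1); (0, 0, 0, 0, 0, 1, 0); (0, 2, 0, 0, 0, 0, 0); (0, 1, 1, 1, 0, 0, 0); (2, 0, 0, 0, 0, 0, 0))


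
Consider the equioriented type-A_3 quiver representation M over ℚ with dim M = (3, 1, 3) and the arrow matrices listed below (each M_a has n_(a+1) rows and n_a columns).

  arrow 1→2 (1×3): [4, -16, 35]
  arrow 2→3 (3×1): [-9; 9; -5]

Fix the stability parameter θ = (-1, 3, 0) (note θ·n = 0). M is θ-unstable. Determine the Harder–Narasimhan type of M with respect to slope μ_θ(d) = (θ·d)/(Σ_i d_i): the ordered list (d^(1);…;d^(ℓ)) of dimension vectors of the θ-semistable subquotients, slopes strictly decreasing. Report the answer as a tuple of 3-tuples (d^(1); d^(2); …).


Barcode: M ≅ I[1,1]^2, I[1,3], I[3,3]^2. HN layers by μ_θ (3 steps, strictly decreasing):
  μ^(1)=3/2; μ^(2)=0; μ^(3)=-1

((0, 1, 1); (0, 0, 2); (3, 0, 0))


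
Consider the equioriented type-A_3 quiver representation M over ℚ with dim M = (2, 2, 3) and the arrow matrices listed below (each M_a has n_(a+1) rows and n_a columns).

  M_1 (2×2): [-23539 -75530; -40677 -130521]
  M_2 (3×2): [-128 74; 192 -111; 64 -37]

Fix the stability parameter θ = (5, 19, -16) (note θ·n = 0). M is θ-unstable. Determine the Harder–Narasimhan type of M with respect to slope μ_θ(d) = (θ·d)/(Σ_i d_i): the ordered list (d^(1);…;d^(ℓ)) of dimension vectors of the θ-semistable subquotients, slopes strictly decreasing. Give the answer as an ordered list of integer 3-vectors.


Interval decomposition of M: I[1,2], I[1,3], I[3,3]^2.
HN type (ℓ=4): μ^(1)=19; μ^(2)=5; μ^(3)=8/3; μ^(4)=-16

((0, 1, 0); (1, 0, 0); (1, 1, 1); (0, 0, 2))


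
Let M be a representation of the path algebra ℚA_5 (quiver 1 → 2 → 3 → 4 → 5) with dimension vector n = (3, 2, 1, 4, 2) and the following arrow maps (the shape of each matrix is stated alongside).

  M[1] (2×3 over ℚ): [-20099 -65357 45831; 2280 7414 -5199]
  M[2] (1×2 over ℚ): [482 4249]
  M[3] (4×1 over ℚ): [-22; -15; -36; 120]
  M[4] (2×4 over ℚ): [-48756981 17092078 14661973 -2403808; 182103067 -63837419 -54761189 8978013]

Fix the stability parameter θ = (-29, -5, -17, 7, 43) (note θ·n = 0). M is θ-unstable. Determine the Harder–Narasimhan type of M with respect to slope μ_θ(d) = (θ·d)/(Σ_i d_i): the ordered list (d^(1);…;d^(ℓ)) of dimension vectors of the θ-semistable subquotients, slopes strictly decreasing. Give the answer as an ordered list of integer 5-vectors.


Via rank(M_{q-1}∘⋯∘M_p): M ≅ I[1,1], I[1,2], I[1,5], I[4,4]^2, I[4,5].
μ_θ-semistable layers: μ^(1)=43; μ^(2)=7; μ^(3)=-5; μ^(4)=-11; μ^(5)=-29

((0, 0, 0, 0, 2); (0, 0, 0, 4, 0); (0, 1, 0, 0, 0); (0, 1, 1, 0, 0); (3, 0, 0, 0, 0))


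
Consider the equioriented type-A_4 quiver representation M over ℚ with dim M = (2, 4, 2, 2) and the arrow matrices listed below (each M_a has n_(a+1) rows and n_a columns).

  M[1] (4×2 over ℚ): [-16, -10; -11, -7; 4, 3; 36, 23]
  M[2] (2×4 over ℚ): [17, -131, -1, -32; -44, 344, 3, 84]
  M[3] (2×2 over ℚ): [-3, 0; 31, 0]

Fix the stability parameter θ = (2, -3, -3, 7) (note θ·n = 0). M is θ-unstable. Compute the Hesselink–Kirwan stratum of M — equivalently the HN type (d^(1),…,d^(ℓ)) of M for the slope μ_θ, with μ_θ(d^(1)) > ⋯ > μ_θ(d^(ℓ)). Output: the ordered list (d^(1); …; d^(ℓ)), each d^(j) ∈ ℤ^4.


Via rank(M_{q-1}∘⋯∘M_p): M ≅ I[1,3], I[1,4], I[2,2]^2, I[4,4].
μ_θ-semistable layers: μ^(1)=7; μ^(2)=-4/3; μ^(3)=-3

((0, 0, 0, 2); (2, 2, 2, 0); (0, 2, 0, 0))


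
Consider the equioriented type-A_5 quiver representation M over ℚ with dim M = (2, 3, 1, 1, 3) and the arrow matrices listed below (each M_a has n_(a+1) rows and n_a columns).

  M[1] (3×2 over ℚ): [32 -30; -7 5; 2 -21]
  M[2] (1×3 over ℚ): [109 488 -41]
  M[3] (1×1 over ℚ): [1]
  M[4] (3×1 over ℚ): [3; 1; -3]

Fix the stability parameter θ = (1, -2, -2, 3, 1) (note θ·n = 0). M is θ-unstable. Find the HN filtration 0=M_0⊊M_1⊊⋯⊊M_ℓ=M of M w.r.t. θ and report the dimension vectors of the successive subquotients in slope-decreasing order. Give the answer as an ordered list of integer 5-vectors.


Via rank(M_{q-1}∘⋯∘M_p): M ≅ I[1,2], I[1,5], I[2,2], I[5,5]^2.
μ_θ-semistable layers: μ^(1)=2; μ^(2)=1; μ^(3)=-1/2; μ^(4)=-1; μ^(5)=-2

((0, 0, 0, 1, 1); (0, 0, 0, 0, 2); (1, 1, 0, 0, 0); (1, 1, 1, 0, 0); (0, 1, 0, 0, 0))


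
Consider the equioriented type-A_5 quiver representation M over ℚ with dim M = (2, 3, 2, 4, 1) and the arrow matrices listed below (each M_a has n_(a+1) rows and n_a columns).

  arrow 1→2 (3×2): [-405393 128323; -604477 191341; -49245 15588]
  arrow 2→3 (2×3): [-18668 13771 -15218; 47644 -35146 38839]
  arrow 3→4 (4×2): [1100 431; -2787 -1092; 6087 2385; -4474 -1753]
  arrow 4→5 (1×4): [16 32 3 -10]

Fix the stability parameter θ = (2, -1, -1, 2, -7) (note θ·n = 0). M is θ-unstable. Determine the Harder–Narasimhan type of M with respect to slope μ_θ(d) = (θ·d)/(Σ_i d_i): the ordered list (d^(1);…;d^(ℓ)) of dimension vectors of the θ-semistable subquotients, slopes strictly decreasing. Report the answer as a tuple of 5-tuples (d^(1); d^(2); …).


Barcode: M ≅ I[1,4], I[1,5], I[2,2], I[4,4]^2. HN layers by μ_θ (3 steps, strictly decreasing):
  μ^(1)=2; μ^(2)=0; μ^(3)=-1

((0, 0, 0, 3, 0); (1, 1, 1, 0, 0); (1, 2, 1, 1, 1))


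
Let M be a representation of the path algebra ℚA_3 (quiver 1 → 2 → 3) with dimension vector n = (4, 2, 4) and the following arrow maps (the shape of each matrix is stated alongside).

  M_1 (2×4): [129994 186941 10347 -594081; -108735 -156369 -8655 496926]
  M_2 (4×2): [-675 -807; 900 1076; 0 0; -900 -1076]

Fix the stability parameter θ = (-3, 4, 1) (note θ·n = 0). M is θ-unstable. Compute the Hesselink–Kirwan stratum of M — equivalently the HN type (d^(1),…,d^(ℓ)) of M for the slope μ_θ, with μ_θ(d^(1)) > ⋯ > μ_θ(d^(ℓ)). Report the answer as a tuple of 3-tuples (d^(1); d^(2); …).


Interval decomposition of M: I[1,1]^2, I[1,2], I[1,3], I[3,3]^3.
HN type (ℓ=4): μ^(1)=4; μ^(2)=5/2; μ^(3)=1; μ^(4)=-3

((0, 1, 0); (0, 1, 1); (0, 0, 3); (4, 0, 0))


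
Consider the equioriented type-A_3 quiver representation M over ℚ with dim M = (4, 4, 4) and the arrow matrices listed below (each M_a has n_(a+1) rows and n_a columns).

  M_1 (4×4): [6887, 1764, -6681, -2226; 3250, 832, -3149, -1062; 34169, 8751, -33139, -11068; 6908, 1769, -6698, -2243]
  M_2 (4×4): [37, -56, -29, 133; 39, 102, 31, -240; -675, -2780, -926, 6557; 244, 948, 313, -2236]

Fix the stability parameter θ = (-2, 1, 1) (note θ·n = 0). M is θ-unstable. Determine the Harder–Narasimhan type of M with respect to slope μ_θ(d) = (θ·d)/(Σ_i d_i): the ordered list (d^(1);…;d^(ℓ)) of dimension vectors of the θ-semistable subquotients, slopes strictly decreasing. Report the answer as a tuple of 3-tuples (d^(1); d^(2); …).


Via rank(M_{q-1}∘⋯∘M_p): M ≅ I[1,2], I[1,3]^3, I[3,3].
μ_θ-semistable layers: μ^(1)=1; μ^(2)=-2

((0, 4, 4); (4, 0, 0))


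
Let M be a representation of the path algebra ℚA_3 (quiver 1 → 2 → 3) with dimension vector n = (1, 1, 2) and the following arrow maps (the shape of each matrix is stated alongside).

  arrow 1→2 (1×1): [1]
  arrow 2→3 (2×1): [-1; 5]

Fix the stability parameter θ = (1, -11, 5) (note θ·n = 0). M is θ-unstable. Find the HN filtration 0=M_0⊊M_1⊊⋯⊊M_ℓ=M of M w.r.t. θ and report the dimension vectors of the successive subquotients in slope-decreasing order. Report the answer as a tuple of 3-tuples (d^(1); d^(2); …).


Interval decomposition of M: I[1,3], I[3,3].
HN type (ℓ=2): μ^(1)=5; μ^(2)=-5

((0, 0, 2); (1, 1, 0))
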